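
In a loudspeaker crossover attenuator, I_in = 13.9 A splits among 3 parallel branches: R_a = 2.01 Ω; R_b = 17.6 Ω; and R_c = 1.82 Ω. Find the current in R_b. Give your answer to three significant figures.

I ≈ 0.716 A

Conductances: ΣG = 1/2.01 + 1/17.6 + 1/1.82 = 1.104 (1/Ω).
R_b takes the fraction G_k/ΣG = 0.05682/1.104 = 0.05148, so I = 13.9 × 0.05148 = 0.7155 A.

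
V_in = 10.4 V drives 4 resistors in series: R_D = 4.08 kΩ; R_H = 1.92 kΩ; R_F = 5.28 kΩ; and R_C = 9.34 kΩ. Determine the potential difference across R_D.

V ≈ 2.06 V

Total series resistance ΣR = 4.08 + 1.92 + 5.28 + 9.34 = 20.62 kΩ.
Voltage divider: V = V_in · (4.080 / 20.62) = 10.4 × 0.1979 = 2.058 V.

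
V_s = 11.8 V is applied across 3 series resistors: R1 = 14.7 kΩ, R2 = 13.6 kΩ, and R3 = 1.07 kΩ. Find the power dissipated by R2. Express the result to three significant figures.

The common current is I = 11.8/29.37 = 0.4018 mA.
V(R2) = I·R = 5.464 V; P = V·I = 5.464 × 0.4018 = 2.195 mW.

P ≈ 2.20 mW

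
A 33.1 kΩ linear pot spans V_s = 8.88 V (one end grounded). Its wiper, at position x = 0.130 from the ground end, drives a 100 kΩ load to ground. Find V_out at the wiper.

The pot divides into 28.80 kΩ above the wiper and 4.303 kΩ below.
Lower segment in parallel with the load: 4.303 ‖ 100 = 4.125 kΩ.
Loaded-divider output: V_out = 8.88 × 0.1253 = 1.113 V.

V_out ≈ 1.11 V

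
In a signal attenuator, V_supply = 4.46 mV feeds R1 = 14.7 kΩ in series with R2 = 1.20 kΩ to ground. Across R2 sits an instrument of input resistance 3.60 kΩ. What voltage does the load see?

R2 ‖ R_L = (1.20 × 3.60)/(1.20 + 3.60) = 0.9000 kΩ.
Voltage divider with the loaded lower leg: V_out = 4.46 × 0.9000/(14.7 + 0.9000) = 4.46 × 0.05769 = 0.2573 mV.

V_out ≈ 0.257 mV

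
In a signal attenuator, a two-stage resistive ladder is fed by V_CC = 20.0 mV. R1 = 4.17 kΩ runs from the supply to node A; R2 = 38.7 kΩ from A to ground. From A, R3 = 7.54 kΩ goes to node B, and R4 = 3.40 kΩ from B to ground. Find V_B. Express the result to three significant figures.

V_B ≈ 4.17 mV

Looking into the second stage from A: R3 + R4 = 10.94 kΩ appears in parallel with R2.
Effective lower resistance at A: R2 ‖ 10.94 = 8.529 kΩ.
First divider: V_A = V_CC · 8.529/(4.17 + 8.529) = 13.43 mV.
Stage 2 is unloaded, so V_B = V_A · R4/(R3+R4) = 13.43 × 3.40/10.94 = 4.175 mV.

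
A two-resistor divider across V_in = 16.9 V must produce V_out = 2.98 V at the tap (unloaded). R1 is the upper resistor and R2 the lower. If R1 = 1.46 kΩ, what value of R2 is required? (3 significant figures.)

The divider ratio is R2/(R1+R2) = 2.98/16.9 = 0.1763.
Rearranging, R2 = R1·k/(1−k) = 1.46 × 0.2141 = 0.3126 kΩ.

R2 ≈ 0.313 kΩ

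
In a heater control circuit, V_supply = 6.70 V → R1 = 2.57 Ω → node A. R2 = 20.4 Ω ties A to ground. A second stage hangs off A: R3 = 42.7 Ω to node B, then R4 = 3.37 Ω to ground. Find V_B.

V_B ≈ 0.415 V

Node A sees R2 in parallel with the series input of stage 2, R3 + R4 = 46.07 Ω.
R2 ‖ (R3+R4) = 14.14 Ω.
So V_A = 6.70 × 0.8462 = 5.669 V.
V_B = V_A × 0.07315 = 0.4147 V.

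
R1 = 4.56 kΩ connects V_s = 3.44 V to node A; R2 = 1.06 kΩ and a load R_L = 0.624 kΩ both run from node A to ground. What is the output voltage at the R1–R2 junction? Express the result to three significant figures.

V_out ≈ 0.273 V

The load sits in parallel with R2, giving an effective lower resistance R2' = R2·R_L/(R2+R_L) = 0.3928 kΩ.
Then V_out = V_s · R2'/(R1 + R2') = 3.44 × 0.3928/4.953 = 0.2728 V.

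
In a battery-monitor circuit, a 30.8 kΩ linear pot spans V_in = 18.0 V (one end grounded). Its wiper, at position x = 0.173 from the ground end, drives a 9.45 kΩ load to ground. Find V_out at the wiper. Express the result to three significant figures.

The pot divides into 25.47 kΩ above the wiper and 5.328 kΩ below.
R_L loads the lower segment: effective lower R = 3.407 kΩ.
V_out = 18.0 × 3.407/(25.47 + 3.407) = 2.124 V.

V_out ≈ 2.12 V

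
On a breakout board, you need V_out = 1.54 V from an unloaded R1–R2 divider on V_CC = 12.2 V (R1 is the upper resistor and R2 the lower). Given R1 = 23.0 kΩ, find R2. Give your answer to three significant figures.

R2 ≈ 3.32 kΩ

V_out/V_CC = R2/(R1+R2) = 0.1262.
Rearranging, R2 = R1·k/(1−k) = 23.0 × 0.1445 = 3.323 kΩ.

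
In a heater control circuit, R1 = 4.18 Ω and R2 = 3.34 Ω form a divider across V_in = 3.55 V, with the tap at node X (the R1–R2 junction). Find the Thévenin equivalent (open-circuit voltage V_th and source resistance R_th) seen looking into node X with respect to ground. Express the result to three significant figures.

Open-circuit (no load on X): V_th = V_in · R2/(R1 + R2) = 3.55 × 3.34/(4.180 + 3.34) = 1.577 V.
With V_in suppressed (replaced by a short), R_th = R1 ‖ R2 = (4.180 × 3.34)/(4.180 + 3.34) = 1.857 Ω.

V_th ≈ 1.58 V, R_th ≈ 1.86 Ω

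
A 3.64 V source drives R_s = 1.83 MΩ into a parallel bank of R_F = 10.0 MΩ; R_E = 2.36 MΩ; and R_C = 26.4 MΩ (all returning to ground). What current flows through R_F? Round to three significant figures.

Equivalent of the parallel group: R_p = 1.781 MΩ.
Node voltage V_A = V_supply · R_p/(R_s + R_p) = 3.64 × 0.4932 = 1.795 V.
Branch current I = V_A/R_F = 1.795/10.0 = 0.1795 µA.
(Check via current divider: I_total = 1.008 µA; share G_k/ΣG = 0.1781 → same result.)

I ≈ 0.180 µA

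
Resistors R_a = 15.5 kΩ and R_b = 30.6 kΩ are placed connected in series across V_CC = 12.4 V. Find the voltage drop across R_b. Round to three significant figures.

V ≈ 8.23 V

Total series resistance ΣR = 15.5 + 30.6 = 46.10 kΩ.
By the voltage-divider rule, V = 12.4 × 30.60/46.10 = 8.231 V.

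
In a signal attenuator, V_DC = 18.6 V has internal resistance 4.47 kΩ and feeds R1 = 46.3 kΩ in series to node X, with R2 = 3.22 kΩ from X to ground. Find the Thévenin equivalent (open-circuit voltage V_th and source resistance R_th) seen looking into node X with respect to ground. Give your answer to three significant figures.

V_th ≈ 1.11 V, R_th ≈ 3.03 kΩ

R1' = 4.47 + 46.3 = 50.77 kΩ (source resistance + R1).
With X open, the divider is unloaded: V_th = 18.6 × 3.22/53.99 = 1.109 V.
Zeroing V_DC shorts the top of R1' to ground, so R_th = R1' ‖ R2 = 3.028 kΩ.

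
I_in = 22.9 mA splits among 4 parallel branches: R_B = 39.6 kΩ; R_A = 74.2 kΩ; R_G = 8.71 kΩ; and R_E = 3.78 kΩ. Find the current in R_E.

I ≈ 14.5 mA

ΣG = 1/39.6 + 1/74.2 + 1/8.71 + 1/3.78 = 0.4181.
R_E takes the fraction G_k/ΣG = 0.2646/0.4181 = 0.6328, so I = 22.9 × 0.6328 = 14.49 mA.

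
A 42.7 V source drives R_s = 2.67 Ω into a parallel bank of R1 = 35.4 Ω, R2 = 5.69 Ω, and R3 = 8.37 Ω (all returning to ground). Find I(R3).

I ≈ 2.74 A

Combine the parallel branches: R_p = (1/35.4 + 1/5.69 + 1/8.37)⁻¹ = 3.091 Ω.
V_A by voltage divider: V_A = 42.7 × 3.091/(2.67 + 3.091) = 22.91 V.
I(R3) = V_A / R3 = 22.91/8.37 = 2.737 A.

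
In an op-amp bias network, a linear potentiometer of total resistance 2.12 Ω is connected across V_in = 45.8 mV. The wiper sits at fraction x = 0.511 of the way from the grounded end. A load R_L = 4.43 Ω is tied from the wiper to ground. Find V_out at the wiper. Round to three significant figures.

V_out ≈ 20.9 mV

Lower segment x·R_p = 1.083 Ω; upper segment (1−x)·R_p = 1.037 Ω.
Lower segment in parallel with the load: 1.083 ‖ 4.43 = 0.8705 Ω.
Then V_out = V_in · 0.8705/(1.037 + 0.8705) = 20.90 mV.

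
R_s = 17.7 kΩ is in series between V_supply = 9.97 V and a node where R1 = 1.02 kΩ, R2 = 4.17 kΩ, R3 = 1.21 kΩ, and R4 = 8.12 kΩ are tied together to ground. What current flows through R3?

Equivalent of the parallel group: R_p = 0.4609 kΩ.
V_A = 9.97 × 0.4609/18.16 = 0.2530 V.
I(R3) = V_A / R3 = 0.2530/1.21 = 0.2091 mA.

I ≈ 0.209 mA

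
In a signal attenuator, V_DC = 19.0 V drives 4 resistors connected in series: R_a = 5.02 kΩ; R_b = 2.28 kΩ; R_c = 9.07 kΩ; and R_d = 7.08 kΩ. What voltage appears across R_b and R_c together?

Total series resistance ΣR = 5.02 + 2.28 + 9.07 + 7.08 = 23.45 kΩ.
R_{R_b..R_c} = 2.28 + 9.07 = 11.35 kΩ.
Voltage divider: V = V_DC · (11.35 / 23.45) = 19.0 × 0.4840 = 9.196 V.

V ≈ 9.20 V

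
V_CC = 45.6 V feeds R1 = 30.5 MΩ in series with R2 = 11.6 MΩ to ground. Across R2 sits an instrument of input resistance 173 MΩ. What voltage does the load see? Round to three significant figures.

First combine the lower leg with the load: R2 ‖ R_L = 10.87 MΩ.
Now apply the divider: V_out = 45.6 × 0.2628 = 11.98 V.

V_out ≈ 12.0 V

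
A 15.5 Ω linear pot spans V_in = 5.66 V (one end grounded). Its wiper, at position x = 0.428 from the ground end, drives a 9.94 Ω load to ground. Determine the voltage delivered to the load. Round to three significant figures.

V_out ≈ 1.75 V

The pot divides into 8.866 Ω above the wiper and 6.634 Ω below.
R_L loads the lower segment: effective lower R = 3.979 Ω.
Loaded-divider output: V_out = 5.66 × 0.3098 = 1.753 V.
(Unloaded: V_out = x·V_in = 2.42 V.)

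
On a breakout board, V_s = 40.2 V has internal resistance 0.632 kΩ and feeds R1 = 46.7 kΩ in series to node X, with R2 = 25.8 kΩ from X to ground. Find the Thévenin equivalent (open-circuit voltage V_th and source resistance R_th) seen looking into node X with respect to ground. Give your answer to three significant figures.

R1' = 0.632 + 46.7 = 47.33 kΩ (source resistance + R1).
V_th is the unloaded tap voltage: V_s · R2/(R1'+R2) = 40.2 × 0.3528 = 14.18 V.
With V_s suppressed (replaced by a short), R_th = R1' ‖ R2 = (47.33 × 25.8)/(47.33 + 25.8) = 16.70 kΩ.

V_th ≈ 14.2 V, R_th ≈ 16.7 kΩ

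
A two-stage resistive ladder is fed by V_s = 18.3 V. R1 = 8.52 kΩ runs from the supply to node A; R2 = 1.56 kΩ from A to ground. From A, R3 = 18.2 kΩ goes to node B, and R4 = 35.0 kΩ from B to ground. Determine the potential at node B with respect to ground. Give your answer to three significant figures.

The second stage (R3 + R4 = 53.20 kΩ) loads node A in parallel with R2.
R2 ‖ (R3+R4) = 1.516 kΩ.
V_A = 18.3 × 1.516/(8.52 + 1.516) = 2.764 V.
Then the unloaded second divider: V_B = V_A × R4/(R3+R4) = 2.764 × 0.6579 = 1.818 V.

V_B ≈ 1.82 V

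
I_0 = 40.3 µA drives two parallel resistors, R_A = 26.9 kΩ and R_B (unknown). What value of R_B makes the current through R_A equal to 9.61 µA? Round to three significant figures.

In a two-way split, I_A/I_0 = R_B/(R_A + R_B).
With f = 0.2385, R_B = R_A · f/(1−f) = 26.9 × 0.3131 = 8.423 kΩ.

R_B ≈ 8.42 kΩ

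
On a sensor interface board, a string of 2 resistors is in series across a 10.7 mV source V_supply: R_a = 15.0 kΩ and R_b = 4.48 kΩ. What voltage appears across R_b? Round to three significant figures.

ΣR = 15.0 + 4.48 = 19.48 kΩ.
V = V_supply · R/ΣR = 10.7 × 0.2300 = 2.461 mV.

V ≈ 2.46 mV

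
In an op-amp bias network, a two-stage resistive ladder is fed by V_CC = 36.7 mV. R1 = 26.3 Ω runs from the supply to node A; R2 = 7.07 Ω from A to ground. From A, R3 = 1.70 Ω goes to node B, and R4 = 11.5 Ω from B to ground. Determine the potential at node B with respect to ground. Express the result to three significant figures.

Looking into the second stage from A: R3 + R4 = 13.20 Ω appears in parallel with R2.
R2 ‖ (R3+R4) = 4.604 Ω.
First divider: V_A = V_CC · 4.604/(26.3 + 4.604) = 5.468 mV.
Then the unloaded second divider: V_B = V_A × R4/(R3+R4) = 5.468 × 0.8712 = 4.763 mV.

V_B ≈ 4.76 mV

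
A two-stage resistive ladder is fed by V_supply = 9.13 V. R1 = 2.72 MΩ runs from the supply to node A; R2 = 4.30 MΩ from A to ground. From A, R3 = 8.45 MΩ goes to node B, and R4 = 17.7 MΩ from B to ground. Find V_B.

V_B ≈ 3.56 V

The second stage (R3 + R4 = 26.15 MΩ) loads node A in parallel with R2.
Effective lower resistance at A: R2 ‖ 26.15 = 3.693 MΩ.
So V_A = 9.13 × 0.5758 = 5.257 V.
V_B = V_A × 0.6769 = 3.559 V.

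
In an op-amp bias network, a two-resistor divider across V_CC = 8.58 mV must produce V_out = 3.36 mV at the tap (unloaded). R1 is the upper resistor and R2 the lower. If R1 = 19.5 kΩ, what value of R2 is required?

R2 ≈ 12.6 kΩ

Required fraction k = V_out/V_CC = 0.3916.
Rearranging, R2 = R1·k/(1−k) = 19.5 × 0.6437 = 12.55 kΩ.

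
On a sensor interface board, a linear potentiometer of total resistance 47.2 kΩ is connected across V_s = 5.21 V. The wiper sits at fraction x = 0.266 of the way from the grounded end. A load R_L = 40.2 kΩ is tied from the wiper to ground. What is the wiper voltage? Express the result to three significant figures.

V_out ≈ 1.13 V

Split the track: R_lower = x·R_p = 12.56 kΩ, R_upper = (1−x)·R_p = 34.64 kΩ.
R_L loads the lower segment: effective lower R = 9.567 kΩ.
V_out = 5.21 × 9.567/(34.64 + 9.567) = 1.127 V.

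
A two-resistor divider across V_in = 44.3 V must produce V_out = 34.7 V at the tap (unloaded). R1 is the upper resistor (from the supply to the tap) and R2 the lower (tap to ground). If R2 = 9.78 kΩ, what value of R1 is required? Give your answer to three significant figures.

Required fraction k = V_out/V_in = 0.7833.
So R1 = R2 · (V_in/V_out − 1) = 9.78 × (44.3/34.7 − 1) = 9.78 × 0.2767 = 2.706 kΩ.

R1 ≈ 2.71 kΩ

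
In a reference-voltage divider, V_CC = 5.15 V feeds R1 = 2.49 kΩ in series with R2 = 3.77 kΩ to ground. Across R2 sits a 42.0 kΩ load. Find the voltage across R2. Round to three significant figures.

V_out ≈ 2.99 V

First combine the lower leg with the load: R2 ‖ R_L = 3.459 kΩ.
Now apply the divider: V_out = 5.15 × 0.5815 = 2.995 V.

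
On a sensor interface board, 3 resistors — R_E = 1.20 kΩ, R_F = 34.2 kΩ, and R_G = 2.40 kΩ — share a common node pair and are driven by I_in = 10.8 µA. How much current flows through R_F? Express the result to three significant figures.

Conductances: ΣG = 1/1.20 + 1/34.2 + 1/2.40 = 1.279 (1/kΩ).
R_F takes the fraction G_k/ΣG = 0.02924/1.279 = 0.02286, so I = 10.8 × 0.02286 = 0.2469 µA.

I ≈ 0.247 µA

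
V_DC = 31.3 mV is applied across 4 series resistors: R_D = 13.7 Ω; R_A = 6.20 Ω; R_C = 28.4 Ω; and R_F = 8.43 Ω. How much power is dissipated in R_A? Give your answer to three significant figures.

Series current I = V_DC/ΣR = 31.3/56.73 = 0.5517 mA.
V(R_A) = I·R = 3.421 mV; P = V·I = 3.421 × 0.5517 = 1.887 µW.

P ≈ 1.89 µW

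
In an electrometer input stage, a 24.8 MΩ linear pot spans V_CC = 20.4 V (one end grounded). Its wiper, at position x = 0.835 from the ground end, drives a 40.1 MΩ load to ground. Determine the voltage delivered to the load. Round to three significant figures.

V_out ≈ 15.7 V

Lower segment x·R_p = 20.71 MΩ; upper segment (1−x)·R_p = 4.092 MΩ.
R_L loads the lower segment: effective lower R = 13.66 MΩ.
V_out = 20.4 × 13.66/(4.092 + 13.66) = 15.70 V.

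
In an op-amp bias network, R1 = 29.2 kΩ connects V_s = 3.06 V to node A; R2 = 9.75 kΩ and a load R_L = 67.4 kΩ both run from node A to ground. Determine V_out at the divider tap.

R2 ‖ R_L = (9.75 × 67.4)/(9.75 + 67.4) = 8.518 kΩ.
Then V_out = V_s · R2'/(R1 + R2') = 3.06 × 8.518/37.72 = 0.6910 V.
(Unloaded it would be 0.766 V; the load pulls it down.)

V_out ≈ 0.691 V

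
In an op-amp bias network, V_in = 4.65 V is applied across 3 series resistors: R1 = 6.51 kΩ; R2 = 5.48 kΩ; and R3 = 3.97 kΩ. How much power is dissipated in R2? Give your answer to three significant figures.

The common current is I = 4.65/15.96 = 0.2914 mA.
P = I²R = 0.08489 × 5.48 = 0.4652 mW.

P ≈ 0.465 mW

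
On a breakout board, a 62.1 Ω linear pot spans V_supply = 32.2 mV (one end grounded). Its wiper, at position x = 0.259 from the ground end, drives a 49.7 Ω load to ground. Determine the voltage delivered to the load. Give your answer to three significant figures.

The pot divides into 46.02 Ω above the wiper and 16.08 Ω below.
Lower segment in parallel with the load: 16.08 ‖ 49.7 = 12.15 Ω.
V_out = 32.2 × 12.15/(46.02 + 12.15) = 6.727 mV.

V_out ≈ 6.73 mV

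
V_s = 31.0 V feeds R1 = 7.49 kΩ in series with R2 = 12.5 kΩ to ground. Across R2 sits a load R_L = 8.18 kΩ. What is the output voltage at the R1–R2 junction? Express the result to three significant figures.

V_out ≈ 12.3 V

First combine the lower leg with the load: R2 ‖ R_L = 4.944 kΩ.
Then V_out = V_s · R2'/(R1 + R2') = 31.0 × 4.944/12.43 = 12.33 V.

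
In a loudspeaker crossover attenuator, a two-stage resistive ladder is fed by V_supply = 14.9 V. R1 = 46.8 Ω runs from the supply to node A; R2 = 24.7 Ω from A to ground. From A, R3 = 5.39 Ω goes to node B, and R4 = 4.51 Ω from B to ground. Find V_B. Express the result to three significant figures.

V_B ≈ 0.891 V

The second stage (R3 + R4 = 9.900 Ω) loads node A in parallel with R2.
Effective lower resistance at A: R2 ‖ 9.900 = 7.067 Ω.
V_A = 14.9 × 7.067/(46.8 + 7.067) = 1.955 V.
Stage 2 is unloaded, so V_B = V_A · R4/(R3+R4) = 1.955 × 4.51/9.900 = 0.8905 V.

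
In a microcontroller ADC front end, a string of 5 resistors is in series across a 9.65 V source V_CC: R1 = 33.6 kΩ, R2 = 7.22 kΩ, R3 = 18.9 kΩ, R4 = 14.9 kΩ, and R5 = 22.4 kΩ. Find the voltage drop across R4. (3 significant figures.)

ΣR = 33.6 + 7.22 + 18.9 + 14.9 + 22.4 = 97.02 kΩ.
V = V_CC · R/ΣR = 9.65 × 0.1536 = 1.482 V.

V ≈ 1.48 V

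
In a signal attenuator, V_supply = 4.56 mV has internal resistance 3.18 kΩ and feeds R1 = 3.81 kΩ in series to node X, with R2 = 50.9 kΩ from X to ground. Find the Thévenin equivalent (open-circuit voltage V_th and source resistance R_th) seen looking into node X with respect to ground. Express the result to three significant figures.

R1' = 3.18 + 3.81 = 6.990 kΩ (source resistance + R1).
With X open, the divider is unloaded: V_th = 4.56 × 50.9/57.89 = 4.009 mV.
With V_supply suppressed (replaced by a short), R_th = R1' ‖ R2 = (6.990 × 50.9)/(6.990 + 50.9) = 6.146 kΩ.

V_th ≈ 4.01 mV, R_th ≈ 6.15 kΩ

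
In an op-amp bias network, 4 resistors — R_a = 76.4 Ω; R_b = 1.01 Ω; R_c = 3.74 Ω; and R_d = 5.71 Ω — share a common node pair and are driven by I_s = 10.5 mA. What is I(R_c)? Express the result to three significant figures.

Total conductance ΣG = 1/76.4 + 1/1.01 + 1/3.74 + 1/5.71 = 1.446 (units of 1/Ω).
R_c takes the fraction G_k/ΣG = 0.2674/1.446 = 0.1849, so I = 10.5 × 0.1849 = 1.942 mA.

I ≈ 1.94 mA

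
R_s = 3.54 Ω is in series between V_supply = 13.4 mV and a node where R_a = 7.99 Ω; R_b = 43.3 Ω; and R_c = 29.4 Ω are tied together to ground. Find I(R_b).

I ≈ 0.188 mA

Parallel bank: R_p = 1/(1/7.99 + 1/43.3 + 1/29.4) = 5.487 Ω.
Node voltage V_A = V_supply · R_p/(R_s + R_p) = 13.4 × 0.6078 = 8.145 mV.
Branch current I = V_A/R_b = 8.145/43.3 = 0.1881 mA.
(Equivalently: I_total = 1.485 mA, then current-divider fraction G_k/ΣG = 0.1267.)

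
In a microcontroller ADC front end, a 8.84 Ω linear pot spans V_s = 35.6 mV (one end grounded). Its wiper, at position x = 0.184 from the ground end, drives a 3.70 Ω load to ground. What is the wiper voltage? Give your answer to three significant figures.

Split the track: R_lower = x·R_p = 1.627 Ω, R_upper = (1−x)·R_p = 7.213 Ω.
(x·R_p) ‖ R_L = 1.130 Ω.
Then V_out = V_s · 1.130/(7.213 + 1.130) = 4.821 mV.

V_out ≈ 4.82 mV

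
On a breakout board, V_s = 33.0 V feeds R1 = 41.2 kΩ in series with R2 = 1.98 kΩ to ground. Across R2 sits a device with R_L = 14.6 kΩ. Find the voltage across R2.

First combine the lower leg with the load: R2 ‖ R_L = 1.744 kΩ.
Now apply the divider: V_out = 33.0 × 0.04060 = 1.340 V.

V_out ≈ 1.34 V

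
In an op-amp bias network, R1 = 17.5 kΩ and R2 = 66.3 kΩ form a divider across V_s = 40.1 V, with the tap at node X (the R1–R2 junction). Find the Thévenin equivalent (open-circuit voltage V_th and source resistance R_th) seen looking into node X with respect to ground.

V_th ≈ 31.7 V, R_th ≈ 13.8 kΩ

Open-circuit (no load on X): V_th = V_s · R2/(R1 + R2) = 40.1 × 66.3/(17.50 + 66.3) = 31.73 V.
Zeroing V_s shorts the top of R1 to ground, so R_th = R1 ‖ R2 = 13.85 kΩ.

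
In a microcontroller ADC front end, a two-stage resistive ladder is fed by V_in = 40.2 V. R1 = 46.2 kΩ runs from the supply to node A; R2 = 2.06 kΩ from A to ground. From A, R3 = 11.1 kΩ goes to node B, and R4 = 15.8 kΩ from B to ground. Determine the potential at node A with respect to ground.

The second stage (R3 + R4 = 26.90 kΩ) loads node A in parallel with R2.
Effective lower resistance at A: R2 ‖ 26.90 = 1.913 kΩ.
V_A = 40.2 × 1.913/(46.2 + 1.913) = 1.599 V.

V_A ≈ 1.60 V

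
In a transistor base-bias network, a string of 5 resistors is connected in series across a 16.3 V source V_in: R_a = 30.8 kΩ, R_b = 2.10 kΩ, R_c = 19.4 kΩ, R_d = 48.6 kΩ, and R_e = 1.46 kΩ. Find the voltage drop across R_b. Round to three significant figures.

Total series resistance ΣR = 30.8 + 2.10 + 19.4 + 48.6 + 1.46 = 102.4 kΩ.
By the voltage-divider rule, V = 16.3 × 2.100/102.4 = 0.3344 V.

V ≈ 0.334 V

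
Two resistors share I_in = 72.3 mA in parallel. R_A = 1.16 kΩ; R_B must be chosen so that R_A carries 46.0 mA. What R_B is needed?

R_B ≈ 2.03 kΩ

In a two-way split, I_A/I_in = R_B/(R_A + R_B).
46.0/72.3 = R_B/(R_A + R_B) → R_B = R_A · (0.6362)/(1 − 0.6362) = 1.16 × 1.749 = 2.029 kΩ.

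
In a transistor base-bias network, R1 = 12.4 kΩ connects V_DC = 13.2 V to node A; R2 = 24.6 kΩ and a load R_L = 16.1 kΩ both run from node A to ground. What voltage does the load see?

The load sits in parallel with R2, giving an effective lower resistance R2' = R2·R_L/(R2+R_L) = 9.731 kΩ.
Now apply the divider: V_out = 13.2 × 0.4397 = 5.804 V.

V_out ≈ 5.80 V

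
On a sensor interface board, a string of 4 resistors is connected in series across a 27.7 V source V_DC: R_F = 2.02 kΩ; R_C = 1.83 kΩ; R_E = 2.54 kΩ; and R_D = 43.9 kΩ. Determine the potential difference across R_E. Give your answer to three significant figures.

Total series resistance ΣR = 2.02 + 1.83 + 2.54 + 43.9 = 50.29 kΩ.
V = V_DC · R/ΣR = 27.7 × 0.05051 = 1.399 V.

V ≈ 1.40 V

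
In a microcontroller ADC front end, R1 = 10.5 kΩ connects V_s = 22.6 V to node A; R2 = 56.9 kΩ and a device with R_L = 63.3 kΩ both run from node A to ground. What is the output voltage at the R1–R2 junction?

R2 ‖ R_L = (56.9 × 63.3)/(56.9 + 63.3) = 29.96 kΩ.
Now apply the divider: V_out = 22.6 × 0.7405 = 16.74 V.

V_out ≈ 16.7 V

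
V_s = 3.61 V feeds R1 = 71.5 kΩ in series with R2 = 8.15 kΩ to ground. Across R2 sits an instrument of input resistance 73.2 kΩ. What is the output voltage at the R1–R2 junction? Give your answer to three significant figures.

V_out ≈ 0.336 V

R2 ‖ R_L = (8.15 × 73.2)/(8.15 + 73.2) = 7.333 kΩ.
Now apply the divider: V_out = 3.61 × 0.09303 = 0.3358 V.
(Unloaded it would be 0.369 V; the load pulls it down.)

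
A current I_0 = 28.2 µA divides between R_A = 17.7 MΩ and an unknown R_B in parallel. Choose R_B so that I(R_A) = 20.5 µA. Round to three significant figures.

Two-branch current divider: I_A = I_0 · R_B/(R_A + R_B).
20.5/28.2 = R_B/(R_A + R_B) → R_B = R_A · (0.7270)/(1 − 0.7270) = 17.7 × 2.662 = 47.12 MΩ.

R_B ≈ 47.1 MΩ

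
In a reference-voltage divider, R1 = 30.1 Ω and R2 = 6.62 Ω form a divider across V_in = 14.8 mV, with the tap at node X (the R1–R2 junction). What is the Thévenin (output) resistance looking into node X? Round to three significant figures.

R_th ≈ 5.43 Ω

With V_in suppressed (replaced by a short), R_th = R1 ‖ R2 = (30.10 × 6.62)/(30.10 + 6.62) = 5.427 Ω.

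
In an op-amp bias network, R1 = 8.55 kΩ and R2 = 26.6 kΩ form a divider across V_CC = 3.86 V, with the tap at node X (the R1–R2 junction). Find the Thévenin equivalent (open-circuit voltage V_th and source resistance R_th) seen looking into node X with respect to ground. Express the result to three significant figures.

With X open, the divider is unloaded: V_th = 3.86 × 26.6/35.15 = 2.921 V.
With V_CC suppressed (replaced by a short), R_th = R1 ‖ R2 = (8.550 × 26.6)/(8.550 + 26.6) = 6.470 kΩ.

V_th ≈ 2.92 V, R_th ≈ 6.47 kΩ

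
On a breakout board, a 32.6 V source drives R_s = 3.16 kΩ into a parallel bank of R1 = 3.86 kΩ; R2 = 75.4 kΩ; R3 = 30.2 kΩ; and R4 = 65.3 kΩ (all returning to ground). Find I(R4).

I ≈ 0.248 mA

Parallel bank: R_p = 1/(1/3.86 + 1/75.4 + 1/30.2 + 1/65.3) = 3.118 kΩ.
Node voltage V_A = V_DC · R_p/(R_s + R_p) = 32.6 × 0.4966 = 16.19 V.
Branch current I = V_A/R4 = 16.19/65.3 = 0.2479 mA.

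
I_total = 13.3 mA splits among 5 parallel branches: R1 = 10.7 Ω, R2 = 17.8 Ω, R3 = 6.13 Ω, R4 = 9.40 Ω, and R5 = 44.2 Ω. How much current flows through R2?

Conductances: ΣG = 1/10.7 + 1/17.8 + 1/6.13 + 1/9.40 + 1/44.2 = 0.4418 (1/Ω).
R2 takes the fraction G_k/ΣG = 0.05618/0.4418 = 0.1272, so I = 13.3 × 0.1272 = 1.691 mA.

I ≈ 1.69 mA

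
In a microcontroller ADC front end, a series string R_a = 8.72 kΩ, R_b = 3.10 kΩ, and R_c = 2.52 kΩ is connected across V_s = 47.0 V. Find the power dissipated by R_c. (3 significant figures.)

Series current I = V_s/ΣR = 47.0/14.34 = 3.278 mA.
P(R_c) = I²·R_c = (3.278)² × 2.52 = 27.07 mW.

P ≈ 27.1 mW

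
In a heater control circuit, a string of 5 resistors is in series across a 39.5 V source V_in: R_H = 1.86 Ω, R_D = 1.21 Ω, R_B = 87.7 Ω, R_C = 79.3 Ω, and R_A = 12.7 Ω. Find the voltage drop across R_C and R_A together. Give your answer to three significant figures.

V ≈ 19.9 V

Series total: ΣR = 1.86 + 1.21 + 87.7 + 79.3 + 12.7 = 182.8 Ω.
R_{R_C..R_A} = 79.3 + 12.7 = 92.00 Ω.
Voltage divider: V = V_in · (92.00 / 182.8) = 39.5 × 0.5034 = 19.88 V.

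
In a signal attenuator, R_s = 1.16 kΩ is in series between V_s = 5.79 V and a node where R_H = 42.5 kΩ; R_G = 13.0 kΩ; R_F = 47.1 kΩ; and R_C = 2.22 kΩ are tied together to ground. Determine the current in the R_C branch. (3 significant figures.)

I ≈ 1.57 mA

Equivalent of the parallel group: R_p = 1.748 kΩ.
V_A = 5.79 × 1.748/2.908 = 3.480 V.
Branch current I = V_A/R_C = 3.480/2.22 = 1.568 mA.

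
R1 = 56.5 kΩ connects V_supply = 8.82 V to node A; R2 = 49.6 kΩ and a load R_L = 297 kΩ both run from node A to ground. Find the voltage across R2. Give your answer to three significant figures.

The load sits in parallel with R2, giving an effective lower resistance R2' = R2·R_L/(R2+R_L) = 42.50 kΩ.
Voltage divider with the loaded lower leg: V_out = 8.82 × 42.50/(56.5 + 42.50) = 8.82 × 0.4293 = 3.786 V.

V_out ≈ 3.79 V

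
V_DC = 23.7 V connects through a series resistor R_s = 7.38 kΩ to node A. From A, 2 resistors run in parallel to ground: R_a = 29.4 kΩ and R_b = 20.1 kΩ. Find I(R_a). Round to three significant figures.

I ≈ 0.498 mA

Equivalent of the parallel group: R_p = 11.94 kΩ.
Node voltage V_A = V_DC · R_p/(R_s + R_p) = 23.7 × 0.6180 = 14.65 V.
Branch current I = V_A/R_a = 14.65/29.4 = 0.4982 mA.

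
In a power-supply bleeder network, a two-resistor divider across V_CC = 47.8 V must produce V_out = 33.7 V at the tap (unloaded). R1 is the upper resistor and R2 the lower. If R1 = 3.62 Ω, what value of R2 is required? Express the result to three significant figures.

R2 ≈ 8.65 Ω

V_out/V_CC = R2/(R1+R2) = 0.7050.
So R2 = R1 · V_out/(V_CC − V_out) = 3.62 × 33.7/(47.8 − 33.7) = 3.62 × 2.390 = 8.652 Ω.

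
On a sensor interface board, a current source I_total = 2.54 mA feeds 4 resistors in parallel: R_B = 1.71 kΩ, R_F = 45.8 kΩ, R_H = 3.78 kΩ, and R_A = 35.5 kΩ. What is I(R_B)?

Conductances: ΣG = 1/1.71 + 1/45.8 + 1/3.78 + 1/35.5 = 0.8993 (1/kΩ).
By the current-divider rule, I = I_total · G_k/ΣG = 2.54 × 0.6502 = 1.652 mA.

I ≈ 1.65 mA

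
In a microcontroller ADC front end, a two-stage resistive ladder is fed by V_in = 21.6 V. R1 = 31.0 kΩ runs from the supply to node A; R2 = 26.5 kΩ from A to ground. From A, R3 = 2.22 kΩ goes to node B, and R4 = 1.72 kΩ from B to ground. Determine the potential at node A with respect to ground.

The second stage (R3 + R4 = 3.940 kΩ) loads node A in parallel with R2.
R2 ‖ (R3+R4) = 3.430 kΩ.
First divider: V_A = V_in · 3.430/(31.0 + 3.430) = 2.152 V.

V_A ≈ 2.15 V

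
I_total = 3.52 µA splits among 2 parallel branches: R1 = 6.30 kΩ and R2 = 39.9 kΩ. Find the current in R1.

I ≈ 3.04 µA

With just two branches, the current splits inversely with resistance.
So I = 3.52 × 39.9/46.20 = 3.040 µA.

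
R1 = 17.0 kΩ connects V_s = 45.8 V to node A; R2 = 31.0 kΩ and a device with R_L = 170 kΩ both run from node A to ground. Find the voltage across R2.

V_out ≈ 27.8 V

First combine the lower leg with the load: R2 ‖ R_L = 26.22 kΩ.
Voltage divider with the loaded lower leg: V_out = 45.8 × 26.22/(17.0 + 26.22) = 45.8 × 0.6067 = 27.78 V.
(Unloaded it would be 29.6 V; the load pulls it down.)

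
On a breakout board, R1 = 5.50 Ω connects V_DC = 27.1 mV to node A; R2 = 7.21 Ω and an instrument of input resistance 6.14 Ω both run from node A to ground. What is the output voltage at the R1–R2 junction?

V_out ≈ 10.2 mV

R2 ‖ R_L = (7.21 × 6.14)/(7.21 + 6.14) = 3.316 Ω.
Voltage divider with the loaded lower leg: V_out = 27.1 × 3.316/(5.50 + 3.316) = 27.1 × 0.3761 = 10.19 mV.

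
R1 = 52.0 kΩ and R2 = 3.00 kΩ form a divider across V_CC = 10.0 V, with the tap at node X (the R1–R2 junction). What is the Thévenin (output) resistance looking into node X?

R_th ≈ 2.84 kΩ

With V_CC suppressed (replaced by a short), R_th = R1 ‖ R2 = (52.00 × 3.00)/(52.00 + 3.00) = 2.836 kΩ.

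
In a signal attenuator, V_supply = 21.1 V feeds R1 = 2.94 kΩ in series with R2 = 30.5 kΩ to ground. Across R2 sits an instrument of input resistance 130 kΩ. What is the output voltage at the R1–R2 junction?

V_out ≈ 18.9 V

First combine the lower leg with the load: R2 ‖ R_L = 24.70 kΩ.
Voltage divider with the loaded lower leg: V_out = 21.1 × 24.70/(2.94 + 24.70) = 21.1 × 0.8936 = 18.86 V.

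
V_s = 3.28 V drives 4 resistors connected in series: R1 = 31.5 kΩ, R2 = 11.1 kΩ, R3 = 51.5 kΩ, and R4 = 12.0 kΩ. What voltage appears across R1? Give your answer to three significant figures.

Total series resistance ΣR = 31.5 + 11.1 + 51.5 + 12.0 = 106.1 kΩ.
Voltage divider: V = V_s · (31.50 / 106.1) = 3.28 × 0.2969 = 0.9738 V.

V ≈ 0.974 V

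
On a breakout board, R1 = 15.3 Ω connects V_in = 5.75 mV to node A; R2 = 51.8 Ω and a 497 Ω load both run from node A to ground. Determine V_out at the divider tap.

V_out ≈ 4.34 mV

The load sits in parallel with R2, giving an effective lower resistance R2' = R2·R_L/(R2+R_L) = 46.91 Ω.
Voltage divider with the loaded lower leg: V_out = 5.75 × 46.91/(15.3 + 46.91) = 5.75 × 0.7541 = 4.336 mV.
(Unloaded it would be 4.44 mV; the load pulls it down.)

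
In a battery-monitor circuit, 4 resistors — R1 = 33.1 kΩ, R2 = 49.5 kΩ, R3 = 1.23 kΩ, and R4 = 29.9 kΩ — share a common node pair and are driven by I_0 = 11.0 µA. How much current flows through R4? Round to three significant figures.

I ≈ 0.410 µA

Total conductance ΣG = 1/33.1 + 1/49.5 + 1/1.23 + 1/29.9 = 0.8969 (units of 1/kΩ).
R4 takes the fraction G_k/ΣG = 0.03344/0.8969 = 0.03729, so I = 11.0 × 0.03729 = 0.4102 µA.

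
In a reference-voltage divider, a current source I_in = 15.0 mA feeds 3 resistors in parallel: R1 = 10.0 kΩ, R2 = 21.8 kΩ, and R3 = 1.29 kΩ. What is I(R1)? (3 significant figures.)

I ≈ 1.63 mA

Conductances: ΣG = 1/10.0 + 1/21.8 + 1/1.29 = 0.9211 (1/kΩ).
Current divider: I(R1) = I_in · G_k/ΣG = 15.0 × (0.1000/0.9211) = 15.0 × 0.1086 = 1.629 mA.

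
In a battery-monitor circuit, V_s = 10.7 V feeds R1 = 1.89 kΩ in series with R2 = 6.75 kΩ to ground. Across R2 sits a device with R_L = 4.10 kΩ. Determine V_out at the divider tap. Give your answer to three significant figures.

First combine the lower leg with the load: R2 ‖ R_L = 2.551 kΩ.
Voltage divider with the loaded lower leg: V_out = 10.7 × 2.551/(1.89 + 2.551) = 10.7 × 0.5744 = 6.146 V.

V_out ≈ 6.15 V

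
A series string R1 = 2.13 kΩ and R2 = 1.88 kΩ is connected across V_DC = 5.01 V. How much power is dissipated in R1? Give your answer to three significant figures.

Series current I = V_DC/ΣR = 5.01/4.010 = 1.249 mA.
P(R1) = I²·R1 = (1.249)² × 2.13 = 3.325 mW.

P ≈ 3.32 mW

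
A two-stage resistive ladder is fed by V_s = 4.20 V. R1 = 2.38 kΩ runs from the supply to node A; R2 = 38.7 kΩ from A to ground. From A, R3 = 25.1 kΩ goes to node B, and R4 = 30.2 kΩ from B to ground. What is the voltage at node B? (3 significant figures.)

V_B ≈ 2.08 V

Node A sees R2 in parallel with the series input of stage 2, R3 + R4 = 55.30 kΩ.
R2 ‖ (R3+R4) = 22.77 kΩ.
V_A = 4.20 × 22.77/(2.38 + 22.77) = 3.802 V.
V_B = V_A × 0.5461 = 2.077 V.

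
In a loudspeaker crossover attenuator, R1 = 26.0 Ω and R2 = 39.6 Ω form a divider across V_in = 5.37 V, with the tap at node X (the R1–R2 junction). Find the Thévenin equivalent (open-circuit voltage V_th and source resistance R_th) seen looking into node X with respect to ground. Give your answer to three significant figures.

V_th ≈ 3.24 V, R_th ≈ 15.7 Ω

Open-circuit (no load on X): V_th = V_in · R2/(R1 + R2) = 5.37 × 39.6/(26.00 + 39.6) = 3.242 V.
Looking into X with the source shorted: R_th = R1·R2/(R1+R2) = 26.00 × 39.6/65.60 = 15.70 Ω.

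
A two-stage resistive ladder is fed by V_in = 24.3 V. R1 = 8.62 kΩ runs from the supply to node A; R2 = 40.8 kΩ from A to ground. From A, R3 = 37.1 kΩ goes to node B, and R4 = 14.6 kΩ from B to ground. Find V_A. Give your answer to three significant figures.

V_A ≈ 17.6 V

Looking into the second stage from A: R3 + R4 = 51.70 kΩ appears in parallel with R2.
R2 ‖ (R3+R4) = 22.80 kΩ.
V_A = 24.3 × 22.80/(8.62 + 22.80) = 17.63 V.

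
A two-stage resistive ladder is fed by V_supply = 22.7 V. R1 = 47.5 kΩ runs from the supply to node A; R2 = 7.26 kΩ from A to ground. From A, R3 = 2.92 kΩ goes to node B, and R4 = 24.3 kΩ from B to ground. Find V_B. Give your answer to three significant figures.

Node A sees R2 in parallel with the series input of stage 2, R3 + R4 = 27.22 kΩ.
R2 ‖ (R3+R4) = 5.731 kΩ.
So V_A = 22.7 × 0.1077 = 2.444 V.
Then the unloaded second divider: V_B = V_A × R4/(R3+R4) = 2.444 × 0.8927 = 2.182 V.

V_B ≈ 2.18 V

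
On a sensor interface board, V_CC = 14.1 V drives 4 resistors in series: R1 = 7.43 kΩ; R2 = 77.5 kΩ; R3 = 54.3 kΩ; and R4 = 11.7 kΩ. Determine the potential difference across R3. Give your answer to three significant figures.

V ≈ 5.07 V

Series total: ΣR = 7.43 + 77.5 + 54.3 + 11.7 = 150.9 kΩ.
By the voltage-divider rule, V = 14.1 × 54.30/150.9 = 5.073 V.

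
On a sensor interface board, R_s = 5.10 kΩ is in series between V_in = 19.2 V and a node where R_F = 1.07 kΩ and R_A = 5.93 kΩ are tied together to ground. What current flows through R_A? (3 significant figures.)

Combine the parallel branches: R_p = (1/1.07 + 1/5.93)⁻¹ = 0.9064 kΩ.
V_A by voltage divider: V_A = 19.2 × 0.9064/(5.10 + 0.9064) = 2.898 V.
Branch current I = V_A/R_A = 2.898/5.93 = 0.4886 mA.

I ≈ 0.489 mA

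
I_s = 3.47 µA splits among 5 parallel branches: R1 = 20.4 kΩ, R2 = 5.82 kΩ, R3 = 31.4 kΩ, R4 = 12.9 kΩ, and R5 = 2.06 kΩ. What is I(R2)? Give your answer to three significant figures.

I ≈ 0.731 µA

ΣG = 1/20.4 + 1/5.82 + 1/31.4 + 1/12.9 + 1/2.06 = 0.8156.
Current divider: I(R2) = I_s · G_k/ΣG = 3.47 × (0.1718/0.8156) = 3.47 × 0.2107 = 0.7310 µA.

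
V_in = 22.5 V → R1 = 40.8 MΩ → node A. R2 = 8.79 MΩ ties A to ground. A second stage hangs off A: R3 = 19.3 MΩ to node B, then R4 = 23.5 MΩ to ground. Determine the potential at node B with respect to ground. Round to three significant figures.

V_B ≈ 1.87 V

The second stage (R3 + R4 = 42.80 MΩ) loads node A in parallel with R2.
Effective lower resistance at A: R2 ‖ 42.80 = 7.292 MΩ.
V_A = 22.5 × 7.292/(40.8 + 7.292) = 3.412 V.
Then the unloaded second divider: V_B = V_A × R4/(R3+R4) = 3.412 × 0.5491 = 1.873 V.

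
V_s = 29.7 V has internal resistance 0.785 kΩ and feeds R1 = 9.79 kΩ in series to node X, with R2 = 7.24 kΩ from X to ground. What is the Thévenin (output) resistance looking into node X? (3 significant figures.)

R_th ≈ 4.30 kΩ

R1' = 0.785 + 9.79 = 10.57 kΩ (source resistance + R1).
With V_s suppressed (replaced by a short), R_th = R1' ‖ R2 = (10.57 × 7.24)/(10.57 + 7.24) = 4.298 kΩ.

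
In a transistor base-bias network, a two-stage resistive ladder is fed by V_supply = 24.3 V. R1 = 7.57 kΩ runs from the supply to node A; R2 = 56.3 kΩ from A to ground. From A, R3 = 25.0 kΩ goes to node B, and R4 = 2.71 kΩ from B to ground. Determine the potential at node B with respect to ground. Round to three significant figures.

V_B ≈ 1.69 V

Node A sees R2 in parallel with the series input of stage 2, R3 + R4 = 27.71 kΩ.
Effective lower resistance at A: R2 ‖ 27.71 = 18.57 kΩ.
First divider: V_A = V_supply · 18.57/(7.57 + 18.57) = 17.26 V.
Then the unloaded second divider: V_B = V_A × R4/(R3+R4) = 17.26 × 0.09780 = 1.688 V.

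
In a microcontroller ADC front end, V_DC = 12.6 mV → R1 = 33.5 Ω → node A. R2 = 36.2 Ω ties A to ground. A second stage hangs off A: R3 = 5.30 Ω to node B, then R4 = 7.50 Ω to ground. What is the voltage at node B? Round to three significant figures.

Node A sees R2 in parallel with the series input of stage 2, R3 + R4 = 12.80 Ω.
Effective lower resistance at A: R2 ‖ 12.80 = 9.456 Ω.
So V_A = 12.6 × 0.2201 = 2.774 mV.
Stage 2 is unloaded, so V_B = V_A · R4/(R3+R4) = 2.774 × 7.50/12.80 = 1.625 mV.

V_B ≈ 1.63 mV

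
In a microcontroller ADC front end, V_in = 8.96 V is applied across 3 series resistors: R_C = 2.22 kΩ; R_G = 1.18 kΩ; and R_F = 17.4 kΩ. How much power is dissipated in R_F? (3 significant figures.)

The common current is I = 8.96/20.80 = 0.4308 mA.
P(R_F) = I²·R_F = (0.4308)² × 17.4 = 3.229 mW.

P ≈ 3.23 mW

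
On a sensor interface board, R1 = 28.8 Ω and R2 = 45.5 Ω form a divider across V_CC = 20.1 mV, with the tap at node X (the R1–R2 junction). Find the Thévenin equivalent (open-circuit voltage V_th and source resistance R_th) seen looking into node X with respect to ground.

V_th ≈ 12.3 mV, R_th ≈ 17.6 Ω

With X open, the divider is unloaded: V_th = 20.1 × 45.5/74.30 = 12.31 mV.
Zeroing V_CC shorts the top of R1 to ground, so R_th = R1 ‖ R2 = 17.64 Ω.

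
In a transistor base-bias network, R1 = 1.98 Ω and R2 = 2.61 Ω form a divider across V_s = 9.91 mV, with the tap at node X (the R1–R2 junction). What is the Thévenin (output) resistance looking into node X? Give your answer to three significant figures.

With V_s suppressed (replaced by a short), R_th = R1 ‖ R2 = (1.980 × 2.61)/(1.980 + 2.61) = 1.126 Ω.

R_th ≈ 1.13 Ω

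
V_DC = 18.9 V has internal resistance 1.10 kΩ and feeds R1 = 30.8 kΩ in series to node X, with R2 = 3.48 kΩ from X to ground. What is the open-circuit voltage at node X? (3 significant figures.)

V_th ≈ 1.86 V

R1' = 1.10 + 30.8 = 31.90 kΩ (source resistance + R1).
Open-circuit (no load on X): V_th = V_DC · R2/(R1' + R2) = 18.9 × 3.48/(31.90 + 3.48) = 1.859 V.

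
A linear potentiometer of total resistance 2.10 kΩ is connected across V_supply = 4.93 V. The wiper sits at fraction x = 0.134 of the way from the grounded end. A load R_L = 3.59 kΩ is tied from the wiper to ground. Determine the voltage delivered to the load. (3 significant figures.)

The pot divides into 1.819 kΩ above the wiper and 0.2814 kΩ below.
Lower segment in parallel with the load: 0.2814 ‖ 3.59 = 0.2609 kΩ.
Then V_out = V_supply · 0.2609/(1.819 + 0.2609) = 0.6186 V.
(Unloaded: V_out = x·V_supply = 0.661 V.)

V_out ≈ 0.619 V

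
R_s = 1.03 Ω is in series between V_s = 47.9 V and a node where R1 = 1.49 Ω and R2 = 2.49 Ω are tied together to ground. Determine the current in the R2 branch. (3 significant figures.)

Equivalent of the parallel group: R_p = 0.9322 Ω.
Node voltage V_A = V_s · R_p/(R_s + R_p) = 47.9 × 0.4751 = 22.76 V.
Branch current I = V_A/R2 = 22.76/2.49 = 9.139 A.
(Check via current divider: I_total = 24.41 A; share G_k/ΣG = 0.3744 → same result.)

I ≈ 9.14 A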